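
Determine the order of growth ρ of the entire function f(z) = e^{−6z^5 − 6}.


|e^{−6z^5 − 6}| = e^{Re(-6·z^5) + -6} ≤ e^{6|z|^5 + -6} = e^{6r^5 + -6} on |z| = r, so ρ ≤ 5. Choosing z on |z|=r so that -6·z^5 is real positive (always possible by picking arg z appropriately) gives |f(z)| = e^{6r^5 + -6}, matching the bound. The additive constant -6 does not affect log log M(r) ~ 5·log r. Hence ρ = 5.
Therefore ρ = 5.

Order ρ = 5.


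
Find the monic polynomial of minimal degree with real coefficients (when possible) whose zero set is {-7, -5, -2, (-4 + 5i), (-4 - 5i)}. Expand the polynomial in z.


The polynomial is p(z) = ∏_{α ∈ S} (z − α), where S = {-7, -5, -2, (-4 + 5i), (-4 - 5i)}.
Expanding the product yields: p(z) = z^5 + 22·z^4 + 212·z^3 + 1116·z^2 + 2979·z + 2870.
Note conjugate pairs combine to real quadratics: (z − (-4+5i))(z − (-4−5i)) = z² + 8z + 41.
The resulting polynomial has degree 5 and real coefficients as required.

p(z) = z^5 + 22·z^4 + 212·z^3 + 1116·z^2 + 2979·z + 2870.


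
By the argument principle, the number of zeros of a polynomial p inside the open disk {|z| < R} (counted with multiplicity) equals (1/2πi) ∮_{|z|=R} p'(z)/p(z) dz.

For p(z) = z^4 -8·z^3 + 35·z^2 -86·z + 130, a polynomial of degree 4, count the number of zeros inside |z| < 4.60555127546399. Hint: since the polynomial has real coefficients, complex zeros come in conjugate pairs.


The zeros of p are: (1 + 3i), (1 - 3i), (3 + 2i), (3 - 2i).
Their magnitudes are: 3.162, 3.162, 3.606, 3.606.
Zeros with |z| < R = 4.60555127546399: (1 + 3i), (1 - 3i), (3 + 2i), (3 - 2i).
Count = 4.
By the argument principle, (1/2πi) ∮_{|z|=R} p'(z)/p(z) dz equals exactly this count.

Number of zeros inside |z| < 4.60555127546399: 4.


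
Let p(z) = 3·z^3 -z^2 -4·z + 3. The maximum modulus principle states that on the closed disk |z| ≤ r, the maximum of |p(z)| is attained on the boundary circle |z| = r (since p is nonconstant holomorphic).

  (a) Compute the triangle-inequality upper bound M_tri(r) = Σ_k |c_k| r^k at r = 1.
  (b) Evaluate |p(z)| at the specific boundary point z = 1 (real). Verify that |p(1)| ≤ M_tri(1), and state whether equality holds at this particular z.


Coefficients: c_0 = 3, c_1 = -4, c_2 = -1, c_3 = 3. Radius r = 1.
Part (a). Triangle bound: M_tri(r) = Σ_k |c_k| r^k
  = |3|·1^0 + |-4|·1^1 + |-1|·1^2 + |3|·1^3
  = 3 + 4 + 1 + 3 = 11.
This bounds M(r) := max_{|z|=r} |p(z)| from above; equality holds iff all terms c_k z^k can be made to align in phase at a single z on |z|=r.
Part (b). At z = 1 (real, on the circle |z| = r):
  p(1) = (3)·1^0 + (-4)·1^1 + (-1)·1^2 + (3)·1^3 = 1.
  |p(1)| = 1.
Check: |p(1)| = 1 ≤ 11 = M_tri(1). ✓ Equality does not hold at z = 1 (the coefficients have mixed signs, so the terms do not all align in phase there).

M_tri(1) = 11; |p(1)| = 1; equality at z=1: no.


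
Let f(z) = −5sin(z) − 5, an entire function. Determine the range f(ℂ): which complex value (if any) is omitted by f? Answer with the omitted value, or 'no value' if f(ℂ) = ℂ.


Little Picard bounds the complement of f(ℂ) to at most one point.
sin is entire and surjective onto ℂ: for every w ∈ ℂ, sin(ζ) = w has a solution ζ ∈ ℂ (e.g., via the complex inverse arcsin). With ζ = z this gives z = ζ/(1). Then -5·sin(z) takes every value in -5·ℂ = ℂ, and adding -5 is a bijection of ℂ. So f is surjective and omits no value. (Note: only on the real line is sin bounded by [−1, 1].)

Omitted value: no value.


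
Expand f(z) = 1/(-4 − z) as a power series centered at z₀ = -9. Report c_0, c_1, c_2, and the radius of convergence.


Let w = z − z₀, so z = z₀ + w.
Then -4 − z = -4 − (z₀ + w) = (-4 − z₀) − w = 5 − w.
f(z) = 1/(5 − w) = (1/(5)) · 1/(1 − w/(5)) = Σ_{n≥0} w^n / (5)^(n+1).
So c_n = 1/(5)^(n+1):
  c_0 = 1/(5)^1 = 1/5.
  c_1 = 1/(5)^2 = 1/25.
  c_2 = 1/(5)^3 = 1/125.
The series is valid for |w/d| < 1, i.e. |z − z₀| < |d|.
Radius of convergence: R = |-4 − z₀| = |5| = 5 (distance from z₀ to the singularity z = -4).

c_0 = 1/5, c_1 = 1/25, c_2 = 1/125; R = 5.


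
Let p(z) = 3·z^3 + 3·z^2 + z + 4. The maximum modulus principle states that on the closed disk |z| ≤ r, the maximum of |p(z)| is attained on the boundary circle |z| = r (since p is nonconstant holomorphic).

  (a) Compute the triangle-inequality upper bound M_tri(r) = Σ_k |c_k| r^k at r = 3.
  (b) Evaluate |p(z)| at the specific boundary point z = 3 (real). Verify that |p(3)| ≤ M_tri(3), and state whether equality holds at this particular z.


Coefficients: c_0 = 4, c_1 = 1, c_2 = 3, c_3 = 3. Radius r = 3.
Part (a). Triangle bound: M_tri(r) = Σ_k |c_k| r^k
  = |4|·3^0 + |1|·3^1 + |3|·3^2 + |3|·3^3
  = 4 + 3 + 27 + 81 = 115.
This bounds M(r) := max_{|z|=r} |p(z)| from above; equality holds iff all terms c_k z^k can be made to align in phase at a single z on |z|=r.
Part (b). At z = 3 (real, on the circle |z| = r):
  p(3) = (4)·3^0 + (1)·3^1 + (3)·3^2 + (3)·3^3 = 115.
  |p(3)| = 115.
Since all nonzero coefficients share the same sign, |p(3)| = 115 = M_tri(3); the triangle bound is attained at z = 3, so in fact M(r) = 115.

M_tri(3) = 115; |p(3)| = 115; equality at z=3: yes.


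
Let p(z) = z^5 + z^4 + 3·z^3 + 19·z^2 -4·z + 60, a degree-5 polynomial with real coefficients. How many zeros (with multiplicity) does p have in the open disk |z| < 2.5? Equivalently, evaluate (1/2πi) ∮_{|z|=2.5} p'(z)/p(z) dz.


The zeros of p are: (1 + 2i), (1 - 2i), (0 + 2i), (0 - 2i), -3.
Their magnitudes are: 2.236, 2.236, 2, 2, 3.
Zeros with |z| < R = 2.5: (1 + 2i), (1 - 2i), (0 + 2i), (0 - 2i).
Count = 4.
By the argument principle, (1/2πi) ∮_{|z|=R} p'(z)/p(z) dz equals exactly this count.

Number of zeros inside |z| < 2.5: 4.


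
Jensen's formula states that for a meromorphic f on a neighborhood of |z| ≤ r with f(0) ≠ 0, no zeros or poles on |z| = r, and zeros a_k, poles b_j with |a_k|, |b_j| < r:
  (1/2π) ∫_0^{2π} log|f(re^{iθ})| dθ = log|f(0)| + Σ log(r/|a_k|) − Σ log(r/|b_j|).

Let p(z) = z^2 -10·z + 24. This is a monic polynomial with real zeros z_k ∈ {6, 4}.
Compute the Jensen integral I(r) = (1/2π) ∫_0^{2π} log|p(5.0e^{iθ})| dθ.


Zeros: 4, 6; r = 5.0.
Inside |z| < r: 4. Outside (|z| ≥ r): 6.
p(0) = 24, so log|p(0)| = log(24) = 3.1781.
Apply Jensen: I(r) = log|p(0)| + Σ_k log(r/|z_k|), summed over zeros inside |z| < r.
  log(r/|z_k|) for z_k = 4: log(5.0/4) = 0.2231
  Outside zeros (6) contribute nothing to the Jensen sum.
Sum over inside zeros: 0.2231.
I(r) = log|p(0)| + (inside sum) = 3.1781 + 0.2231 = 3.4012.
Note: since some zeros are outside |z| ≤ r, the simplified n·log(r) form does NOT apply — only the inside zeros contribute.

I(r) ≈ 3.4012.


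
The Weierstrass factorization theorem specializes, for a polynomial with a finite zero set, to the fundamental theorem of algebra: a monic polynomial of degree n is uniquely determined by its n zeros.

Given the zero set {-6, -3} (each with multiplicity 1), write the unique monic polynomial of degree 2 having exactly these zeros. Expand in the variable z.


The polynomial is p(z) = ∏_{α ∈ S} (z − α), where S = {-6, -3}.
Expanding the product yields: p(z) = z^2 + 9·z + 18.
The resulting polynomial has degree 2 and real coefficients as required.

p(z) = z^2 + 9·z + 18.


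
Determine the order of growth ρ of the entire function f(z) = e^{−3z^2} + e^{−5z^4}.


Each summand is entire of order 2 and 4 respectively (as in the single-exponential case). The order of a sum is at most the max of the orders, so ρ ≤ 4. For the lower bound: on |z|=r choose arg z so that -5z^4 is real positive; then |e^{-5z^4}| = e^{5r^4} while |e^{-3z^2}| ≤ e^{3r^2} = o(e^{5r^4}). So |f| ≥ e^{5r^4}(1 − o(1)) and ρ ≥ 4. Hence ρ = max(2, 4) = 4.
Therefore ρ = 4.

Order ρ = 4.


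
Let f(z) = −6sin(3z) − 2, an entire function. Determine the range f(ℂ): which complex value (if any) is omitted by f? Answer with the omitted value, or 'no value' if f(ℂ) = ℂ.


Little Picard bounds the complement of f(ℂ) to at most one point.
sin is entire and surjective onto ℂ: for every w ∈ ℂ, sin(ζ) = w has a solution ζ ∈ ℂ (e.g., via the complex inverse arcsin). With ζ = 3z this gives z = ζ/(3). Then -6·sin(3z) takes every value in -6·ℂ = ℂ, and adding -2 is a bijection of ℂ. So f is surjective and omits no value. (Note: only on the real line is sin bounded by [−1, 1].)

Omitted value: no value.


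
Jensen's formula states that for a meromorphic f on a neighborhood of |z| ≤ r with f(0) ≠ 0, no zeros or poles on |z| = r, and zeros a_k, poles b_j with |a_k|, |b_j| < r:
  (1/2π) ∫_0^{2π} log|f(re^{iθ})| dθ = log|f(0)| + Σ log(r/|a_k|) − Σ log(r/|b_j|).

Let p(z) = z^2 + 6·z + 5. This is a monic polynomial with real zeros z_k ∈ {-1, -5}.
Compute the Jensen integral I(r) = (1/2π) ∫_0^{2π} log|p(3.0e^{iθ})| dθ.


Zeros: -5, -1; r = 3.0.
Inside |z| < r: -1. Outside (|z| ≥ r): -5.
p(0) = 5, so log|p(0)| = log(5) = 1.6094.
Apply Jensen: I(r) = log|p(0)| + Σ_k log(r/|z_k|), summed over zeros inside |z| < r.
  log(r/|z_k|) for z_k = -1: log(3.0/1) = 1.0986
  Outside zeros (-5) contribute nothing to the Jensen sum.
Sum over inside zeros: 1.0986.
I(r) = log|p(0)| + (inside sum) = 1.6094 + 1.0986 = 2.7081.
Note: since some zeros are outside |z| ≤ r, the simplified n·log(r) form does NOT apply — only the inside zeros contribute.

I(r) ≈ 2.7081.


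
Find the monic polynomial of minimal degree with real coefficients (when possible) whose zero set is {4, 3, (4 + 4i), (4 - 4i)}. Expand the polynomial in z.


The polynomial is p(z) = ∏_{α ∈ S} (z − α), where S = {4, 3, (4 + 4i), (4 - 4i)}.
Expanding the product yields: p(z) = z^4 -15·z^3 + 100·z^2 -320·z + 384.
Note conjugate pairs combine to real quadratics: (z − (4+4i))(z − (4−4i)) = z² − 8z + 32.
The resulting polynomial has degree 4 and real coefficients as required.

p(z) = z^4 -15·z^3 + 100·z^2 -320·z + 384.


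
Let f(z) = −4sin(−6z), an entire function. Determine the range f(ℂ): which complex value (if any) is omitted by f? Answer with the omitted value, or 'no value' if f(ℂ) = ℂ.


Little Picard bounds the complement of f(ℂ) to at most one point.
sin is entire and surjective onto ℂ: for every w ∈ ℂ, sin(ζ) = w has a solution ζ ∈ ℂ (e.g., via the complex inverse arcsin). With ζ = −6z this gives z = ζ/(-6). Then -4·sin(−6z) takes every value in -4·ℂ = ℂ, and adding 0 is a bijection of ℂ. So f is surjective and omits no value. (Note: only on the real line is sin bounded by [−1, 1].)

Omitted value: no value.


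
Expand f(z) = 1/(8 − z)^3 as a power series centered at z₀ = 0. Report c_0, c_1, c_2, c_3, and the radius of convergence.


Let w = z − z₀, so z = z₀ + w.
Then 8 − z = 8 − (z₀ + w) = (8 − z₀) − w = 8 − w.
f(z) = 1/(8 − w)^3 = (1/(8)^3) · (1 − w/(8))^{−3}.
By the binomial series (1−u)^{−3} = Σ_{n≥0} C(n+2, 2) u^n for |u|<1, with u = w/(8):
  c_n = C(n+2, 2) / (8)^(n+3).
  c_0 = 1/(8)^3 = 1/512.
  c_1 = 3/(8)^4 = 3/4096.
  c_2 = 6/(8)^5 = 3/16384.
  c_3 = 10/(8)^6 = 5/131072.
The series is valid for |w/d| < 1, i.e. |z − z₀| < |d|.
Radius of convergence: R = |8 − z₀| = |8| = 8 (distance from z₀ to the singularity z = 8).

c_0 = 1/512, c_1 = 3/4096, c_2 = 3/16384, c_3 = 5/131072; R = 8.


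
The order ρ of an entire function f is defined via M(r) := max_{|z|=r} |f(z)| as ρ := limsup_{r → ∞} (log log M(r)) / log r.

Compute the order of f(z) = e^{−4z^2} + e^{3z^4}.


Each summand is entire of order 2 and 4 respectively (as in the single-exponential case). The order of a sum is at most the max of the orders, so ρ ≤ 4. For the lower bound: on |z|=r choose arg z so that 3z^4 is real positive; then |e^{3z^4}| = e^{3r^4} while |e^{-4z^2}| ≤ e^{4r^2} = o(e^{3r^4}). So |f| ≥ e^{3r^4}(1 − o(1)) and ρ ≥ 4. Hence ρ = max(2, 4) = 4.
Therefore ρ = 4.

Order ρ = 4.


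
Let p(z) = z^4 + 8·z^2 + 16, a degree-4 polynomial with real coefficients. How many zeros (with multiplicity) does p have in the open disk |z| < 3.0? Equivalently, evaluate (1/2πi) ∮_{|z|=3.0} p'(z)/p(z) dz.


The zeros of p are: (0 + 2i), (0 - 2i), (0 + 2i), (0 - 2i).
Their magnitudes are: 2, 2, 2, 2.
Zeros with |z| < R = 3.0: (0 + 2i), (0 - 2i), (0 + 2i), (0 - 2i).
Count = 4.
By the argument principle, (1/2πi) ∮_{|z|=R} p'(z)/p(z) dz equals exactly this count.

Number of zeros inside |z| < 3.0: 4.


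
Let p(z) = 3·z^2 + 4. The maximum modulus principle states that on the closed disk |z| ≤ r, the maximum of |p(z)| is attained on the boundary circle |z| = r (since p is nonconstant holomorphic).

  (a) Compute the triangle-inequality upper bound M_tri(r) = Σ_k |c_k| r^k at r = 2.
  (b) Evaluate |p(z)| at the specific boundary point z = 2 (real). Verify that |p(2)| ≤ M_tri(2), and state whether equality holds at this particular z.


Coefficients: c_0 = 4, c_1 = 0, c_2 = 3. Radius r = 2.
Part (a). Triangle bound: M_tri(r) = Σ_k |c_k| r^k
  = |4|·2^0 + |0|·2^1 + |3|·2^2
  = 4 + 0 + 12 = 16.
This bounds M(r) := max_{|z|=r} |p(z)| from above; equality holds iff all terms c_k z^k can be made to align in phase at a single z on |z|=r.
Part (b). At z = 2 (real, on the circle |z| = r):
  p(2) = (4)·2^0 + (0)·2^1 + (3)·2^2 = 16.
  |p(2)| = 16.
Since all nonzero coefficients share the same sign, |p(2)| = 16 = M_tri(2); the triangle bound is attained at z = 2, so in fact M(r) = 16.

M_tri(2) = 16; |p(2)| = 16; equality at z=2: yes.


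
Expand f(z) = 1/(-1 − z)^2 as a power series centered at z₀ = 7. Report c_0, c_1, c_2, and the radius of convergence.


Let w = z − z₀, so z = z₀ + w.
Then -1 − z = -1 − (z₀ + w) = (-1 − z₀) − w = -8 − w.
f(z) = 1/(-8 − w)^2 = (1/(-8)^2) · (1 − w/(-8))^{−2}.
By the binomial series (1−u)^{−2} = Σ_{n≥0} C(n+1, 1) u^n for |u|<1, with u = w/(-8):
  c_n = C(n+1, 1) / (-8)^(n+2).
  c_0 = 1/(-8)^2 = 1/64.
  c_1 = 2/(-8)^3 = -1/256.
  c_2 = 3/(-8)^4 = 3/4096.
The series is valid for |w/d| < 1, i.e. |z − z₀| < |d|.
Radius of convergence: R = |-1 − z₀| = |-8| = 8 (distance from z₀ to the singularity z = -1).

c_0 = 1/64, c_1 = -1/256, c_2 = 3/4096; R = 8.


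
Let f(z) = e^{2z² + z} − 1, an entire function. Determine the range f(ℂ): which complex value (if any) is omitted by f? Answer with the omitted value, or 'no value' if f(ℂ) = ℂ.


Little Picard bounds the complement of f(ℂ) to at most one point.
The exponent g(z) = 2z² + z is a nonconstant polynomial, hence surjective onto ℂ. So e^{g(z)} takes every value in {e^w : w ∈ ℂ} = ℂ ∖ {0}. Adding -1 shifts the range to ℂ ∖ {-1}. f omits exactly -1.

Omitted value: -1.


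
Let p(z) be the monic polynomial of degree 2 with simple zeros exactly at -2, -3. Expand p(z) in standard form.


The polynomial is p(z) = ∏_{α ∈ S} (z − α), where S = {-2, -3}.
Expanding the product yields: p(z) = z^2 + 5·z + 6.
The resulting polynomial has degree 2 and real coefficients as required.

p(z) = z^2 + 5·z + 6.


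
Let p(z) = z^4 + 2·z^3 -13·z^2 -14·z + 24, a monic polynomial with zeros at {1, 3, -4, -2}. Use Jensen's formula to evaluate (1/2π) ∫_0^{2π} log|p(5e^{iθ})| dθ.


Zeros: -4, -2, 1, 3; r = 5.
Inside |z| < r: -4, -2, 1, 3. Outside (|z| ≥ r): ∅.
p(0) = 24, so log|p(0)| = log(24) = 3.1781.
Apply Jensen: I(r) = log|p(0)| + Σ_k log(r/|z_k|), summed over zeros inside |z| < r.
  log(r/|z_k|) for z_k = 1: log(5/1) = 1.6094
  log(r/|z_k|) for z_k = 3: log(5/3) = 0.5108
  log(r/|z_k|) for z_k = -4: log(5/4) = 0.2231
  log(r/|z_k|) for z_k = -2: log(5/2) = 0.9163
Sum over inside zeros: 3.2597.
I(r) = log|p(0)| + (inside sum) = 3.1781 + 3.2597 = 6.4378.
Closed form (all zeros inside, monic): I(r) = n·log(r) = 4·log(5) = 6.4378. ✓

I(r) ≈ 6.4378.


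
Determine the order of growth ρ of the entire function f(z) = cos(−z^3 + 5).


Write cos(w) = (e^{iw} ± e^{−iw})/(2 or 2i), so |cos(w)| ≤ e^{|w|}. With w = −z^3 + 5, |w| ≤ 1r^3 + 5 on |z|=r, giving M(r) ≤ e^{1r^3 + 5} and ρ ≤ 3. For the lower bound, choose z on |z|=r with -1z^3 purely imaginary of modulus 1r^3; then |cos(−z^3 + 5)| grows like e^{1r^3}/2, so ρ ≥ 3. Hence ρ = 3.
Therefore ρ = 3.

Order ρ = 3.


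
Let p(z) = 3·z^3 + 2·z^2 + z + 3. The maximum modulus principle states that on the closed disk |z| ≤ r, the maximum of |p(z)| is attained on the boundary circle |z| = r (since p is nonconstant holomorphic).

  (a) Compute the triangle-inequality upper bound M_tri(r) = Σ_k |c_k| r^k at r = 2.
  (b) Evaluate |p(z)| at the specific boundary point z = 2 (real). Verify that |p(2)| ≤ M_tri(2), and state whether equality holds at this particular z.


Coefficients: c_0 = 3, c_1 = 1, c_2 = 2, c_3 = 3. Radius r = 2.
Part (a). Triangle bound: M_tri(r) = Σ_k |c_k| r^k
  = |3|·2^0 + |1|·2^1 + |2|·2^2 + |3|·2^3
  = 3 + 2 + 8 + 24 = 37.
This bounds M(r) := max_{|z|=r} |p(z)| from above; equality holds iff all terms c_k z^k can be made to align in phase at a single z on |z|=r.
Part (b). At z = 2 (real, on the circle |z| = r):
  p(2) = (3)·2^0 + (1)·2^1 + (2)·2^2 + (3)·2^3 = 37.
  |p(2)| = 37.
Since all nonzero coefficients share the same sign, |p(2)| = 37 = M_tri(2); the triangle bound is attained at z = 2, so in fact M(r) = 37.

M_tri(2) = 37; |p(2)| = 37; equality at z=2: yes.


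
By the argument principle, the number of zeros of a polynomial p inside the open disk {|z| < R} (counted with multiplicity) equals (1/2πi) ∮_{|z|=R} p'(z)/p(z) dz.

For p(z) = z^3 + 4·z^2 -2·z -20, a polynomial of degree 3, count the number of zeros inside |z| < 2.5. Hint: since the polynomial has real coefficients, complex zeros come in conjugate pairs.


The zeros of p are: (-3 + 1i), (-3 - 1i), 2.
Their magnitudes are: 3.162, 3.162, 2.
Zeros with |z| < R = 2.5: 2.
Count = 1.
By the argument principle, (1/2πi) ∮_{|z|=R} p'(z)/p(z) dz equals exactly this count.

Number of zeros inside |z| < 2.5: 1.


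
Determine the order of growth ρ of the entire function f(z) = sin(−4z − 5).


sin(w) is a linear combination of e^{iw} and e^{−iw} (or e^w, e^{−w} in the hyperbolic case), so |sin(w)| ≤ e^{|w|}. With w = −4z − 5, |w| ≤ 4|z| + 5 = 4r + 5 on |z| = r, giving M(r) ≤ e^{4r + 5}, so ρ ≤ 1. On a suitable ray (z = it for sin/cos; z = t for sinh/cosh, t real → ∞), |sin(−4z − 5)| grows like e^{4|t|}/2, so ρ ≥ 1. Hence ρ = 1.
Therefore ρ = 1.

Order ρ = 1.


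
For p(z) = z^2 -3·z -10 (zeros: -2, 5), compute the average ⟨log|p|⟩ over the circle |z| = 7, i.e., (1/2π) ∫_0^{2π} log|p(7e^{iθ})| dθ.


Zeros: -2, 5; r = 7.
Inside |z| < r: -2, 5. Outside (|z| ≥ r): ∅.
p(0) = -10, so log|p(0)| = log(10) = 2.3026.
Apply Jensen: I(r) = log|p(0)| + Σ_k log(r/|z_k|), summed over zeros inside |z| < r.
  log(r/|z_k|) for z_k = -2: log(7/2) = 1.2528
  log(r/|z_k|) for z_k = 5: log(7/5) = 0.3365
Sum over inside zeros: 1.5892.
I(r) = log|p(0)| + (inside sum) = 2.3026 + 1.5892 = 3.8918.
Closed form (all zeros inside, monic): I(r) = n·log(r) = 2·log(7) = 3.8918. ✓

I(r) ≈ 3.8918.


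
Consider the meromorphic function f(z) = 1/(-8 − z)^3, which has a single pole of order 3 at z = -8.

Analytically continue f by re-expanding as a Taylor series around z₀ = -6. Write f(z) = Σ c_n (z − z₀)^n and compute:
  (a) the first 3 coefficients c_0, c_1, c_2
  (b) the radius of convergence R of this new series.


Let w = z − z₀, so z = z₀ + w.
Then -8 − z = -8 − (z₀ + w) = (-8 − z₀) − w = -2 − w.
f(z) = 1/(-2 − w)^3 = (1/(-2)^3) · (1 − w/(-2))^{−3}.
By the binomial series (1−u)^{−3} = Σ_{n≥0} C(n+2, 2) u^n for |u|<1, with u = w/(-2):
  c_n = C(n+2, 2) / (-2)^(n+3).
  c_0 = 1/(-2)^3 = -1/8.
  c_1 = 3/(-2)^4 = 3/16.
  c_2 = 6/(-2)^5 = -3/16.
The series is valid for |w/d| < 1, i.e. |z − z₀| < |d|.
Radius of convergence: R = |-8 − z₀| = |-2| = 2 (distance from z₀ to the singularity z = -8).

c_0 = -1/8, c_1 = 3/16, c_2 = -3/16; R = 2.


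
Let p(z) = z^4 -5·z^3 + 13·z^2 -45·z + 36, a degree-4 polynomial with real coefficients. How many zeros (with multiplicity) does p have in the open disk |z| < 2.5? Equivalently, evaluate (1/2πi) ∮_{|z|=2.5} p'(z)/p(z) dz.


The zeros of p are: 4, 1, (0 + 3i), (0 - 3i).
Their magnitudes are: 4, 1, 3, 3.
Zeros with |z| < R = 2.5: 1.
Count = 1.
By the argument principle, (1/2πi) ∮_{|z|=R} p'(z)/p(z) dz equals exactly this count.

Number of zeros inside |z| < 2.5: 1.


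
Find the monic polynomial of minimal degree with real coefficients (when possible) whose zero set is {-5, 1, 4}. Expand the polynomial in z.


The polynomial is p(z) = ∏_{α ∈ S} (z − α), where S = {-5, 1, 4}.
Expanding the product yields: p(z) = z^3 -21·z + 20.
The resulting polynomial has degree 3 and real coefficients as required.

p(z) = z^3 -21·z + 20.


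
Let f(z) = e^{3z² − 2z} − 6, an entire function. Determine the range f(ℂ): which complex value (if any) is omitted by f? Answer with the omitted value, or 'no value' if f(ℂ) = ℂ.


Little Picard bounds the complement of f(ℂ) to at most one point.
The exponent g(z) = 3z² − 2z is a nonconstant polynomial, hence surjective onto ℂ. So e^{g(z)} takes every value in {e^w : w ∈ ℂ} = ℂ ∖ {0}. Adding -6 shifts the range to ℂ ∖ {-6}. f omits exactly -6.

Omitted value: -6.


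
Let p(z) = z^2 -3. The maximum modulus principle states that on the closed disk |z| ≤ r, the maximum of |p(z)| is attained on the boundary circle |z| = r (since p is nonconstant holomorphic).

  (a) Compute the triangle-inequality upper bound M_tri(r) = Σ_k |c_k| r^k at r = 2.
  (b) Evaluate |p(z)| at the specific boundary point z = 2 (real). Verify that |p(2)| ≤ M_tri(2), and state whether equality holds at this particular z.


Coefficients: c_0 = -3, c_1 = 0, c_2 = 1. Radius r = 2.
Part (a). Triangle bound: M_tri(r) = Σ_k |c_k| r^k
  = |-3|·2^0 + |0|·2^1 + |1|·2^2
  = 3 + 0 + 4 = 7.
This bounds M(r) := max_{|z|=r} |p(z)| from above; equality holds iff all terms c_k z^k can be made to align in phase at a single z on |z|=r.
Part (b). At z = 2 (real, on the circle |z| = r):
  p(2) = (-3)·2^0 + (0)·2^1 + (1)·2^2 = 1.
  |p(2)| = 1.
Check: |p(2)| = 1 ≤ 7 = M_tri(2). ✓ Equality does not hold at z = 2 (the coefficients have mixed signs, so the terms do not all align in phase there).

M_tri(2) = 7; |p(2)| = 1; equality at z=2: no.


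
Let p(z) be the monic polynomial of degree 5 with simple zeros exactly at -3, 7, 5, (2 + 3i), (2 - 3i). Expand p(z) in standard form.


The polynomial is p(z) = ∏_{α ∈ S} (z − α), where S = {-3, 7, 5, (2 + 3i), (2 - 3i)}.
Expanding the product yields: p(z) = z^5 -13·z^4 + 48·z^3 -8·z^2 -433·z + 1365.
Note conjugate pairs combine to real quadratics: (z − (2+3i))(z − (2−3i)) = z² − 4z + 13.
The resulting polynomial has degree 5 and real coefficients as required.

p(z) = z^5 -13·z^4 + 48·z^3 -8·z^2 -433·z + 1365.


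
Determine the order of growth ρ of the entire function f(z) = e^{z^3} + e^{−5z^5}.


Each summand is entire of order 3 and 5 respectively (as in the single-exponential case). The order of a sum is at most the max of the orders, so ρ ≤ 5. For the lower bound: on |z|=r choose arg z so that -5z^5 is real positive; then |e^{-5z^5}| = e^{5r^5} while |e^{1z^3}| ≤ e^{1r^3} = o(e^{5r^5}). So |f| ≥ e^{5r^5}(1 − o(1)) and ρ ≥ 5. Hence ρ = max(3, 5) = 5.
Therefore ρ = 5.

Order ρ = 5.


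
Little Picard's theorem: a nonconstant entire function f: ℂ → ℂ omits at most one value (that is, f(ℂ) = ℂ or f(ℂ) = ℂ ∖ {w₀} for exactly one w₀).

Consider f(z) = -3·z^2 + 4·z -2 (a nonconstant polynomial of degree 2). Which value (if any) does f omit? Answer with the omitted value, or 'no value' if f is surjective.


Little Picard bounds the complement of f(ℂ) to at most one point.
For every w ∈ ℂ, the equation p(z) − w = 0 is a nonconstant polynomial in z and hence has at least one root by the fundamental theorem of algebra. So p is surjective onto ℂ, omitting no value.

Omitted value: no value.


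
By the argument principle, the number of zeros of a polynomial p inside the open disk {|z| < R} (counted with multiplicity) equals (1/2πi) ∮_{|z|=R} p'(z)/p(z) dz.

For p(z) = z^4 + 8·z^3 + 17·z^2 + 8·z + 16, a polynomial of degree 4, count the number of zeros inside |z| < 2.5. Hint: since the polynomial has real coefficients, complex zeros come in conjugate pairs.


The zeros of p are: -4, (0 + 1i), (0 - 1i), -4.
Their magnitudes are: 4, 1, 1, 4.
Zeros with |z| < R = 2.5: (0 + 1i), (0 - 1i).
Count = 2.
By the argument principle, (1/2πi) ∮_{|z|=R} p'(z)/p(z) dz equals exactly this count.

Number of zeros inside |z| < 2.5: 2.


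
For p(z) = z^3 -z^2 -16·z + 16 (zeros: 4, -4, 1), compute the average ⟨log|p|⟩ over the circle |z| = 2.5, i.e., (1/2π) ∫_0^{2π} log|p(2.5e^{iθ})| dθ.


Zeros: -4, 1, 4; r = 2.5.
Inside |z| < r: 1. Outside (|z| ≥ r): -4, 4.
p(0) = 16, so log|p(0)| = log(16) = 2.7726.
Apply Jensen: I(r) = log|p(0)| + Σ_k log(r/|z_k|), summed over zeros inside |z| < r.
  log(r/|z_k|) for z_k = 1: log(2.5/1) = 0.9163
  Outside zeros (-4, 4) contribute nothing to the Jensen sum.
Sum over inside zeros: 0.9163.
I(r) = log|p(0)| + (inside sum) = 2.7726 + 0.9163 = 3.6889.
Note: since some zeros are outside |z| ≤ r, the simplified n·log(r) form does NOT apply — only the inside zeros contribute.

I(r) ≈ 3.6889.


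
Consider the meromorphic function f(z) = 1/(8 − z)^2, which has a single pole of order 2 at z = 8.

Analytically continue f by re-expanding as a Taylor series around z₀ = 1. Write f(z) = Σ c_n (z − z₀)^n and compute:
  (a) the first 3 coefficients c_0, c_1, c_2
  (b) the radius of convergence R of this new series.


Let w = z − z₀, so z = z₀ + w.
Then 8 − z = 8 − (z₀ + w) = (8 − z₀) − w = 7 − w.
f(z) = 1/(7 − w)^2 = (1/(7)^2) · (1 − w/(7))^{−2}.
By the binomial series (1−u)^{−2} = Σ_{n≥0} C(n+1, 1) u^n for |u|<1, with u = w/(7):
  c_n = C(n+1, 1) / (7)^(n+2).
  c_0 = 1/(7)^2 = 1/49.
  c_1 = 2/(7)^3 = 2/343.
  c_2 = 3/(7)^4 = 3/2401.
The series is valid for |w/d| < 1, i.e. |z − z₀| < |d|.
Radius of convergence: R = |8 − z₀| = |7| = 7 (distance from z₀ to the singularity z = 8).

c_0 = 1/49, c_1 = 2/343, c_2 = 3/2401; R = 7.


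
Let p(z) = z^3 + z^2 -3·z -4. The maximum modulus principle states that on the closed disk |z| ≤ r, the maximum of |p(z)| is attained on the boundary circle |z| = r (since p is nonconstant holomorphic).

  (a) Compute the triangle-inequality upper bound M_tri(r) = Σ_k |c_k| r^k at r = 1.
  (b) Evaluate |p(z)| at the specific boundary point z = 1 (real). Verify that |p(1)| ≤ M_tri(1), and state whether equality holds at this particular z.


Coefficients: c_0 = -4, c_1 = -3, c_2 = 1, c_3 = 1. Radius r = 1.
Part (a). Triangle bound: M_tri(r) = Σ_k |c_k| r^k
  = |-4|·1^0 + |-3|·1^1 + |1|·1^2 + |1|·1^3
  = 4 + 3 + 1 + 1 = 9.
This bounds M(r) := max_{|z|=r} |p(z)| from above; equality holds iff all terms c_k z^k can be made to align in phase at a single z on |z|=r.
Part (b). At z = 1 (real, on the circle |z| = r):
  p(1) = (-4)·1^0 + (-3)·1^1 + (1)·1^2 + (1)·1^3 = -5.
  |p(1)| = 5.
Check: |p(1)| = 5 ≤ 9 = M_tri(1). ✓ Equality does not hold at z = 1 (the coefficients have mixed signs, so the terms do not all align in phase there).

M_tri(1) = 9; |p(1)| = 5; equality at z=1: no.


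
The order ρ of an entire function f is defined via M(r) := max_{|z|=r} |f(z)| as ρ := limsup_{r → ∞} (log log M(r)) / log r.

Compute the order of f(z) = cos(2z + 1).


cos(w) is a linear combination of e^{iw} and e^{−iw} (or e^w, e^{−w} in the hyperbolic case), so |cos(w)| ≤ e^{|w|}. With w = 2z + 1, |w| ≤ 2|z| + 1 = 2r + 1 on |z| = r, giving M(r) ≤ e^{2r + 1}, so ρ ≤ 1. On a suitable ray (z = it for sin/cos; z = t for sinh/cosh, t real → ∞), |cos(2z + 1)| grows like e^{2|t|}/2, so ρ ≥ 1. Hence ρ = 1.
Therefore ρ = 1.

Order ρ = 1.


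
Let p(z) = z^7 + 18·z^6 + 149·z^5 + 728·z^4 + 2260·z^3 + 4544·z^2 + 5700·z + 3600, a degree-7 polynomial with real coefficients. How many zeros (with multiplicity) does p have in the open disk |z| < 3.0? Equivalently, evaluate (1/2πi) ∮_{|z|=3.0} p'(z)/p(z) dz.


The zeros of p are: -4, (-3 + 1i), (-3 - 1i), (-3 + 3i), (-3 - 3i), (-1 + 2i), (-1 - 2i).
Their magnitudes are: 4, 3.162, 3.162, 4.243, 4.243, 2.236, 2.236.
Zeros with |z| < R = 3.0: (-1 + 2i), (-1 - 2i).
Count = 2.
By the argument principle, (1/2πi) ∮_{|z|=R} p'(z)/p(z) dz equals exactly this count.

Number of zeros inside |z| < 3.0: 2.


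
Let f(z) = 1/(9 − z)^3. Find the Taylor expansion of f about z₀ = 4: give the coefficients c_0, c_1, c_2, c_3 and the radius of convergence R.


Let w = z − z₀, so z = z₀ + w.
Then 9 − z = 9 − (z₀ + w) = (9 − z₀) − w = 5 − w.
f(z) = 1/(5 − w)^3 = (1/(5)^3) · (1 − w/(5))^{−3}.
By the binomial series (1−u)^{−3} = Σ_{n≥0} C(n+2, 2) u^n for |u|<1, with u = w/(5):
  c_n = C(n+2, 2) / (5)^(n+3).
  c_0 = 1/(5)^3 = 1/125.
  c_1 = 3/(5)^4 = 3/625.
  c_2 = 6/(5)^5 = 6/3125.
  c_3 = 10/(5)^6 = 2/3125.
The series is valid for |w/d| < 1, i.e. |z − z₀| < |d|.
Radius of convergence: R = |9 − z₀| = |5| = 5 (distance from z₀ to the singularity z = 9).

c_0 = 1/125, c_1 = 3/625, c_2 = 6/3125, c_3 = 2/3125; R = 5.


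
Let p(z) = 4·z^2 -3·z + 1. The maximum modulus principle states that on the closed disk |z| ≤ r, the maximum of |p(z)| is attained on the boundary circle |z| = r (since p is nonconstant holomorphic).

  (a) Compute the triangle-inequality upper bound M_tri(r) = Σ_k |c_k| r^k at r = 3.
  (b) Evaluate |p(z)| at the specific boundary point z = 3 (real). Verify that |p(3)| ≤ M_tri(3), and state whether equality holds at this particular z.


Coefficients: c_0 = 1, c_1 = -3, c_2 = 4. Radius r = 3.
Part (a). Triangle bound: M_tri(r) = Σ_k |c_k| r^k
  = |1|·3^0 + |-3|·3^1 + |4|·3^2
  = 1 + 9 + 36 = 46.
This bounds M(r) := max_{|z|=r} |p(z)| from above; equality holds iff all terms c_k z^k can be made to align in phase at a single z on |z|=r.
Part (b). At z = 3 (real, on the circle |z| = r):
  p(3) = (1)·3^0 + (-3)·3^1 + (4)·3^2 = 28.
  |p(3)| = 28.
Check: |p(3)| = 28 ≤ 46 = M_tri(3). ✓ Equality does not hold at z = 3 (the coefficients have mixed signs, so the terms do not all align in phase there).

M_tri(3) = 46; |p(3)| = 28; equality at z=3: no.


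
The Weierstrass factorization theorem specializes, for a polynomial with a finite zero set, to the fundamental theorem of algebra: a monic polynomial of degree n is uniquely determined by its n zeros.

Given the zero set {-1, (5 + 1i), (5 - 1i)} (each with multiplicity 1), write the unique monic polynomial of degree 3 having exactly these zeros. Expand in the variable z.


The polynomial is p(z) = ∏_{α ∈ S} (z − α), where S = {-1, (5 + 1i), (5 - 1i)}.
Expanding the product yields: p(z) = z^3 -9·z^2 + 16·z + 26.
Note conjugate pairs combine to real quadratics: (z − (5+1i))(z − (5−1i)) = z² − 10z + 26.
The resulting polynomial has degree 3 and real coefficients as required.

p(z) = z^3 -9·z^2 + 16·z + 26.


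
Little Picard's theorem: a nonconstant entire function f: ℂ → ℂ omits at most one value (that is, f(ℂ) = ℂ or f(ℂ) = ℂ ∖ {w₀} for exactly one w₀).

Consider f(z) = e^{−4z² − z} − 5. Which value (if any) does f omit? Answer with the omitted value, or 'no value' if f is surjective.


Little Picard bounds the complement of f(ℂ) to at most one point.
The exponent g(z) = −4z² − z is a nonconstant polynomial, hence surjective onto ℂ. So e^{g(z)} takes every value in {e^w : w ∈ ℂ} = ℂ ∖ {0}. Adding -5 shifts the range to ℂ ∖ {-5}. f omits exactly -5.

Omitted value: -5.


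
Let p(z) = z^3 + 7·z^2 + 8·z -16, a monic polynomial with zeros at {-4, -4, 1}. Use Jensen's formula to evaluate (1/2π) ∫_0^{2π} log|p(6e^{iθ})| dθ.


Zeros: -4, -4, 1; r = 6.
Inside |z| < r: -4, -4, 1. Outside (|z| ≥ r): ∅.
p(0) = -16, so log|p(0)| = log(16) = 2.7726.
Apply Jensen: I(r) = log|p(0)| + Σ_k log(r/|z_k|), summed over zeros inside |z| < r.
  log(r/|z_k|) for z_k = -4: log(6/4) = 0.4055
  log(r/|z_k|) for z_k = -4: log(6/4) = 0.4055
  log(r/|z_k|) for z_k = 1: log(6/1) = 1.7918
Sum over inside zeros: 2.6027.
I(r) = log|p(0)| + (inside sum) = 2.7726 + 2.6027 = 5.3753.
Closed form (all zeros inside, monic): I(r) = n·log(r) = 3·log(6) = 5.3753. ✓

I(r) ≈ 5.3753.


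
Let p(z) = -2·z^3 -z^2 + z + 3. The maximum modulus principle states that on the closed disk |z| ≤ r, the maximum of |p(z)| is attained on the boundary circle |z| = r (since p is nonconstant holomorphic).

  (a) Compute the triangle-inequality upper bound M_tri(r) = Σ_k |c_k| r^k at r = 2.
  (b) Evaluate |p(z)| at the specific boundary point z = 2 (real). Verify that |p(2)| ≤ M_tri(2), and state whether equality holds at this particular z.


Coefficients: c_0 = 3, c_1 = 1, c_2 = -1, c_3 = -2. Radius r = 2.
Part (a). Triangle bound: M_tri(r) = Σ_k |c_k| r^k
  = |3|·2^0 + |1|·2^1 + |-1|·2^2 + |-2|·2^3
  = 3 + 2 + 4 + 16 = 25.
This bounds M(r) := max_{|z|=r} |p(z)| from above; equality holds iff all terms c_k z^k can be made to align in phase at a single z on |z|=r.
Part (b). At z = 2 (real, on the circle |z| = r):
  p(2) = (3)·2^0 + (1)·2^1 + (-1)·2^2 + (-2)·2^3 = -15.
  |p(2)| = 15.
Check: |p(2)| = 15 ≤ 25 = M_tri(2). ✓ Equality does not hold at z = 2 (the coefficients have mixed signs, so the terms do not all align in phase there).

M_tri(2) = 25; |p(2)| = 15; equality at z=2: no.


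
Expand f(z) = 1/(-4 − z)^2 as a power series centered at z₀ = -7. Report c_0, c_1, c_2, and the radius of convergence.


Let w = z − z₀, so z = z₀ + w.
Then -4 − z = -4 − (z₀ + w) = (-4 − z₀) − w = 3 − w.
f(z) = 1/(3 − w)^2 = (1/(3)^2) · (1 − w/(3))^{−2}.
By the binomial series (1−u)^{−2} = Σ_{n≥0} C(n+1, 1) u^n for |u|<1, with u = w/(3):
  c_n = C(n+1, 1) / (3)^(n+2).
  c_0 = 1/(3)^2 = 1/9.
  c_1 = 2/(3)^3 = 2/27.
  c_2 = 3/(3)^4 = 1/27.
The series is valid for |w/d| < 1, i.e. |z − z₀| < |d|.
Radius of convergence: R = |-4 − z₀| = |3| = 3 (distance from z₀ to the singularity z = -4).

c_0 = 1/9, c_1 = 2/27, c_2 = 1/27; R = 3.


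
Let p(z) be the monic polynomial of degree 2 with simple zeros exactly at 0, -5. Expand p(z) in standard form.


The polynomial is p(z) = ∏_{α ∈ S} (z − α), where S = {0, -5}.
Expanding the product yields: p(z) = z^2 + 5·z.
The resulting polynomial has degree 2 and real coefficients as required.

p(z) = z^2 + 5·z.


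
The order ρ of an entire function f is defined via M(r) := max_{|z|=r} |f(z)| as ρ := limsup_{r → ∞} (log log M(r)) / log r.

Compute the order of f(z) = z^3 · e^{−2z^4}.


M(r) = max_{|z|=r} |1|·|z|^3·|e^{−2z^4}| = 1·r^3 · e^{2r^4} (the factors attain their maxima compatibly on |z|=r). Then log M(r) = log 1 + 3·log r + 2r^4, dominated by the last term, so log log M(r) ~ 4·log r. The polynomial factor 1z^3 contributes only a log r term and does not affect the order. ρ = 4.
Therefore ρ = 4.

Order ρ = 4.


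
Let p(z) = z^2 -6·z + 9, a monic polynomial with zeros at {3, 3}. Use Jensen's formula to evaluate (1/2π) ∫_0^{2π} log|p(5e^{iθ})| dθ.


Zeros: 3, 3; r = 5.
Inside |z| < r: 3, 3. Outside (|z| ≥ r): ∅.
p(0) = 9, so log|p(0)| = log(9) = 2.1972.
Apply Jensen: I(r) = log|p(0)| + Σ_k log(r/|z_k|), summed over zeros inside |z| < r.
  log(r/|z_k|) for z_k = 3: log(5/3) = 0.5108
  log(r/|z_k|) for z_k = 3: log(5/3) = 0.5108
Sum over inside zeros: 1.0217.
I(r) = log|p(0)| + (inside sum) = 2.1972 + 1.0217 = 3.2189.
Closed form (all zeros inside, monic): I(r) = n·log(r) = 2·log(5) = 3.2189. ✓

I(r) ≈ 3.2189.


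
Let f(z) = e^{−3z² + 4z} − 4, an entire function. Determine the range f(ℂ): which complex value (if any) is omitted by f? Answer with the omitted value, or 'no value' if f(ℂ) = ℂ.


Little Picard bounds the complement of f(ℂ) to at most one point.
The exponent g(z) = −3z² + 4z is a nonconstant polynomial, hence surjective onto ℂ. So e^{g(z)} takes every value in {e^w : w ∈ ℂ} = ℂ ∖ {0}. Adding -4 shifts the range to ℂ ∖ {-4}. f omits exactly -4.

Omitted value: -4.


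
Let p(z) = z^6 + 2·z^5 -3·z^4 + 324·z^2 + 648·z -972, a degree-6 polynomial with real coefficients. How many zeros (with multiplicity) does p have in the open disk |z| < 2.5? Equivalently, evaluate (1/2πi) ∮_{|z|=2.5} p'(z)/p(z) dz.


The zeros of p are: (3 + 3i), (3 - 3i), (-3 + 3i), (-3 - 3i), -3, 1.
Their magnitudes are: 4.243, 4.243, 4.243, 4.243, 3, 1.
Zeros with |z| < R = 2.5: 1.
Count = 1.
By the argument principle, (1/2πi) ∮_{|z|=R} p'(z)/p(z) dz equals exactly this count.

Number of zeros inside |z| < 2.5: 1.


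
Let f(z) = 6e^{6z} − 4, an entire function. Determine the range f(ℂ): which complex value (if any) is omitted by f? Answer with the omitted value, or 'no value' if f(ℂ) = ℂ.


Little Picard bounds the complement of f(ℂ) to at most one point.
e^{6z} is never zero on ℂ, so 6·e^{6z} takes every value in ℂ ∖ {0}. Adding -4 shifts the range to ℂ ∖ {-4}. Thus f omits exactly the value -4.

Omitted value: -4.


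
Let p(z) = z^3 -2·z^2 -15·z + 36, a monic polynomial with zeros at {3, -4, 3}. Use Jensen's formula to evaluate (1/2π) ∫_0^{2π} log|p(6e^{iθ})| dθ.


Zeros: -4, 3, 3; r = 6.
Inside |z| < r: -4, 3, 3. Outside (|z| ≥ r): ∅.
p(0) = 36, so log|p(0)| = log(36) = 3.5835.
Apply Jensen: I(r) = log|p(0)| + Σ_k log(r/|z_k|), summed over zeros inside |z| < r.
  log(r/|z_k|) for z_k = 3: log(6/3) = 0.6931
  log(r/|z_k|) for z_k = -4: log(6/4) = 0.4055
  log(r/|z_k|) for z_k = 3: log(6/3) = 0.6931
Sum over inside zeros: 1.7918.
I(r) = log|p(0)| + (inside sum) = 3.5835 + 1.7918 = 5.3753.
Closed form (all zeros inside, monic): I(r) = n·log(r) = 3·log(6) = 5.3753. ✓

I(r) ≈ 5.3753.


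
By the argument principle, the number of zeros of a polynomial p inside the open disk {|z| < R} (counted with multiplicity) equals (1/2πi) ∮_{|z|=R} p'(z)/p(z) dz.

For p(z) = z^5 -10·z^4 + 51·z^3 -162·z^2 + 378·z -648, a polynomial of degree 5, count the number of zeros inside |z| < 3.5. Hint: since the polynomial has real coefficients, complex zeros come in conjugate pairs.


The zeros of p are: (0 + 3i), (0 - 3i), (3 + 3i), (3 - 3i), 4.
Their magnitudes are: 3, 3, 4.243, 4.243, 4.
Zeros with |z| < R = 3.5: (0 + 3i), (0 - 3i).
Count = 2.
By the argument principle, (1/2πi) ∮_{|z|=R} p'(z)/p(z) dz equals exactly this count.

Number of zeros inside |z| < 3.5: 2.


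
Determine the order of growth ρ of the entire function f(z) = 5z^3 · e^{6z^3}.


M(r) = max_{|z|=r} |5|·|z|^3·|e^{6z^3}| = 5·r^3 · e^{6r^3} (the factors attain their maxima compatibly on |z|=r). Then log M(r) = log 5 + 3·log r + 6r^3, dominated by the last term, so log log M(r) ~ 3·log r. The polynomial factor 5z^3 contributes only a log r term and does not affect the order. ρ = 3.
Therefore ρ = 3.

Order ρ = 3.


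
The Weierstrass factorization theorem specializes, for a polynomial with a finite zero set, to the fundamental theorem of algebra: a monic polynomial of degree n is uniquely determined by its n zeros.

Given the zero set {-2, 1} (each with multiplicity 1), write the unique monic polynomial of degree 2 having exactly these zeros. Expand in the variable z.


The polynomial is p(z) = ∏_{α ∈ S} (z − α), where S = {-2, 1}.
Expanding the product yields: p(z) = z^2 + z -2.
The resulting polynomial has degree 2 and real coefficients as required.

p(z) = z^2 + z -2.


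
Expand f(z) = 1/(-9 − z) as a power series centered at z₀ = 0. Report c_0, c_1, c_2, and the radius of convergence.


Let w = z − z₀, so z = z₀ + w.
Then -9 − z = -9 − (z₀ + w) = (-9 − z₀) − w = -9 − w.
f(z) = 1/(-9 − w) = (1/(-9)) · 1/(1 − w/(-9)) = Σ_{n≥0} w^n / (-9)^(n+1).
So c_n = 1/(-9)^(n+1):
  c_0 = 1/(-9)^1 = -1/9.
  c_1 = 1/(-9)^2 = 1/81.
  c_2 = 1/(-9)^3 = -1/729.
The series is valid for |w/d| < 1, i.e. |z − z₀| < |d|.
Radius of convergence: R = |-9 − z₀| = |-9| = 9 (distance from z₀ to the singularity z = -9).

c_0 = -1/9, c_1 = 1/81, c_2 = -1/729; R = 9.
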